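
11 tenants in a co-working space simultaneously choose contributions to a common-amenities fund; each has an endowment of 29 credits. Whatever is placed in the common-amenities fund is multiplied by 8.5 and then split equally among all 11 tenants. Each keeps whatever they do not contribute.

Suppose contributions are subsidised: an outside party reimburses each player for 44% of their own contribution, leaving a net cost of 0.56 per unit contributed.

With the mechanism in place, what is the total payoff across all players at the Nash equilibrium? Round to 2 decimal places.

2851.86 credits

With the mechanism, a contributed unit returns (8.5/11) / 0.56 = 1.3799 per unit of net cost to the contributor — now above 1 — so contributing fully is weakly dominant for every player.
At the Nash equilibrium everyone contributes 29. Group total payoff = 11 × (29 × 0.44 + 8.5 × 29) = 2851.86.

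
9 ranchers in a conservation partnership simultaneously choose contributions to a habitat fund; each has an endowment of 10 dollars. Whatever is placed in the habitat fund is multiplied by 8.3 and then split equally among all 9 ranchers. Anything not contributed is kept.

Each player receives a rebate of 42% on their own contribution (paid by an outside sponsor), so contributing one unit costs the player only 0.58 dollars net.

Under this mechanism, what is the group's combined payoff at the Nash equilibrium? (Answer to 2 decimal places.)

784.80 dollars

Under the mechanism each unit contributed yields (8.3/9) / 0.58 = 1.5900 back to its contributor per unit of net cost, which exceeds 1, making full contribution the dominant choice for everyone.
So the Nash equilibrium is full contribution by all 9; the group earns 9 × (10 × 0.42 + 8.3 × 10) = 784.80.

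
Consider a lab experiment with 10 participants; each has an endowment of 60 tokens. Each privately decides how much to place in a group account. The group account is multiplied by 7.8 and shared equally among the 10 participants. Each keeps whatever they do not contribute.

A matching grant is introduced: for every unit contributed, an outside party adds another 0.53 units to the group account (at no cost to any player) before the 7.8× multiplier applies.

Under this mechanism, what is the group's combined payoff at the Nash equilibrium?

7160.40 tokens

With the mechanism, a contributed unit returns 7.8 × 1.53 / 10 = 1.1934 per unit of net cost to the contributor — now above 1 — so contributing fully is weakly dominant for every player.
So the Nash equilibrium is full contribution by all 10; the group earns 7.8 × 1.53 × 600 = 7160.40.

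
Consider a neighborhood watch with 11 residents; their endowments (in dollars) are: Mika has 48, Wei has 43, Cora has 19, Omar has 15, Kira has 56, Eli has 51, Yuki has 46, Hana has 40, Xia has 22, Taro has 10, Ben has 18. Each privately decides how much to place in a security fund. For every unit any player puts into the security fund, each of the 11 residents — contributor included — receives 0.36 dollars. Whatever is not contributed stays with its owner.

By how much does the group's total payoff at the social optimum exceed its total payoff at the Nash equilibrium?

1089.28 dollars

The private return per contributed unit is 0.36 < 1 for everyone, so the Nash equilibrium is zero contribution and the group total is Σ E_j = 48 + 43 + 19 + 15 + 56 + 51 + 46 + 40 + 22 + 10 + 18 = 368.
Each contributed unit returns 3.960 to the group, so the social optimum is full contribution by everyone: group total = 3.960 × 368 = 1457.28.
Efficiency loss = (3.960 − 1) × 368 = 1089.28.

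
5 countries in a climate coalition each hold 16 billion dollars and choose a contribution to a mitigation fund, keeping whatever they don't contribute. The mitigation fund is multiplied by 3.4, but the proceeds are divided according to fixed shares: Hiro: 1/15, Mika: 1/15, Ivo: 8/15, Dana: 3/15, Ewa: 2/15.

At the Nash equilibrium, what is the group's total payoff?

118.40 billion dollars

Each unit j contributes comes back to j as 3.4 × (j's share), so j prefers to contribute only if that share exceeds 1/3.4 = 0.2941; otherwise keeping the unit dominates.
Only Ivo (8/15) clears that bar, contributing 16; the remaining 4 contribute 0. Total contributed: 16.
The mitigation fund pays out 3.4 × 16 = 54.40 in total (split across the unequal shares, but the aggregate is all that matters for the group sum).
The 4 free-riders keep 16 each, adding 64. Group total = 64 + 54.40 = 118.40.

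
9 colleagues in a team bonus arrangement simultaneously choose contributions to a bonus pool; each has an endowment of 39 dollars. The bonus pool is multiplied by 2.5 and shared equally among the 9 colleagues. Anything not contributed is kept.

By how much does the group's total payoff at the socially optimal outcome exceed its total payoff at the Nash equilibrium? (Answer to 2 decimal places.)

526.50 dollars

Each contributed unit returns 2.5/9 = 0.2778 to its contributor — below 1 — so contributing 0 is dominant for every player. At the Nash equilibrium everyone keeps their 39, and the group total is 9 × 39 = 351.
Each contributed unit returns 2.500 to the group as a whole (0.2778 to each of 9 players), which exceeds 1, so the social optimum is full contribution: group total = 2.500 × 351 = 877.50.
Efficiency loss = 877.50 − 351 = 526.50.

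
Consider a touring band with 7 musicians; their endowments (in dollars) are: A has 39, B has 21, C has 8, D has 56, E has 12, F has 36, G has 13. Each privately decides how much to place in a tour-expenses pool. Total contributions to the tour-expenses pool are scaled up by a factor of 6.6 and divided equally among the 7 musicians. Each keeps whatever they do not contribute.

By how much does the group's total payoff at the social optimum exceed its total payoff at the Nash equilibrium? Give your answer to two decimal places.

The private return per contributed unit is 6.6/7 = 0.9429 < 1 for every player regardless of endowment, so the Nash equilibrium is zero contribution and the group total is Σ E_j = 39 + 21 + 8 + 56 + 12 + 36 + 13 = 185.
Each contributed unit returns 6.600 to the group, so the social optimum is full contribution by everyone: group total = 6.600 × 185 = 1221.00.
Efficiency loss = (6.600 − 1) × 185 = 1036.00.

1036.00 dollars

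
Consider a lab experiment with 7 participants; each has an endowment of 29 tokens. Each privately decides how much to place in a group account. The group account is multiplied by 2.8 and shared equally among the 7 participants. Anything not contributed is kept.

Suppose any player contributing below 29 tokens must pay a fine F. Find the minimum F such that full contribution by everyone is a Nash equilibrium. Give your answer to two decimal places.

Given the others contribute fully, the best deviation is to contribute 0 (any partial contribution still incurs the fine and gives up units whose private return 0.4000 is below 1).
Deviating from 29 to 0 saves 29 tokens but forfeits the deviator's share of the drop in the group account: 2.8/7 × 29 = 11.60.
So the deviation gain is 29 − 11.60 = 17.40, and the fine must be at least 17.40 tokens to wipe it out.

17.40 tokens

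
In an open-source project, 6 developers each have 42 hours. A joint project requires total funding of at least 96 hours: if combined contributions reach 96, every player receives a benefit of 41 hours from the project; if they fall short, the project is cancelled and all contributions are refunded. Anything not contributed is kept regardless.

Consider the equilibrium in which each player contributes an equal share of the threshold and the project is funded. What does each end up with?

67 hours

Equal share of the threshold: 96/6 = 16.
At this profile no one gains by cutting their contribution: any cut drops the total below 96, the project is cancelled, contributions are refunded, and the deviator ends with 42, which is less than 42 − 16 + 41 = 67. Contributing more than 16 just wastes the excess. So contributing exactly 16 is a best response.
Each player's payoff: 42 − 16 + 41 = 67.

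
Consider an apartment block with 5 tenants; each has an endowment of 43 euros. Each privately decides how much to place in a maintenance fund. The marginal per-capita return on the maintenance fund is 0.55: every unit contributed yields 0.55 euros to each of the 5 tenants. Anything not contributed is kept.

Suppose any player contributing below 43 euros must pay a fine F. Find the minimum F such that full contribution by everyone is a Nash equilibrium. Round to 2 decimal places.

19.35 euros

Given the others contribute fully, the best deviation is to contribute 0 (any partial contribution still incurs the fine and gives up units whose private return 0.55 is below 1).
Deviating from 43 to 0 saves 43 euros but forfeits the deviator's share of the drop in the maintenance fund: 0.55 × 43 = 23.65.
So the deviation gain is 43 − 23.65 = 19.35, and the fine must be at least 19.35 euros to wipe it out.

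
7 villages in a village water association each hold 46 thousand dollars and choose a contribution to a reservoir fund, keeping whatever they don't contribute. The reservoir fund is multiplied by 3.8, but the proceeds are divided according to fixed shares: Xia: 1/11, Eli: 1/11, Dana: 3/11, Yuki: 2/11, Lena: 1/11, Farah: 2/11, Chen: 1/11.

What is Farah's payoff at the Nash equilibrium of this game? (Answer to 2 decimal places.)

77.78 thousand dollars

Player j's private return per contributed unit is 3.8 × (j's share). Contributing is weakly dominant for j when that share is at least 1/3.8 = 0.2632, and contributing 0 is dominant otherwise.
The only share above 0.2632 is Dana's 3/11, contributing 46; the remaining 6 contribute 0. Total contributed: 46.
Farah keeps 46 and receives 3.8 × 46 × 2/11 = 31.78 from the reservoir fund, for a payoff of 77.78.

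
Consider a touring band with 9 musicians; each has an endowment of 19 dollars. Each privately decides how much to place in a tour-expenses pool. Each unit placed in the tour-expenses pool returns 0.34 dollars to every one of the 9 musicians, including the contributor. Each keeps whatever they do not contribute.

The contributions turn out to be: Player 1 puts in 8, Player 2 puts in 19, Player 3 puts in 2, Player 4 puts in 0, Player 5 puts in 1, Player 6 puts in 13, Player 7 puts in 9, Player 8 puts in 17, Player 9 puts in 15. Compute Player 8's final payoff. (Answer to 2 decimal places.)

Total contributed: 8 + 19 + 2 + 0 + 1 + 13 + 9 + 17 + 15 = 84.
Each receives 0.34 × 84 = 28.56 from the tour-expenses pool.
Player 8 keeps 19 − 17 = 2, so Player 8's payoff is 2 + 28.56 = 30.56.

30.56 dollars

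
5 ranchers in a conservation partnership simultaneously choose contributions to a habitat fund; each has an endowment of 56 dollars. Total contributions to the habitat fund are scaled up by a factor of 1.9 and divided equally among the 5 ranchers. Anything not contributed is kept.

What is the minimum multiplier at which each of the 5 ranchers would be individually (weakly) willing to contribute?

5

A contributed unit returns (multiplier)/5 to its contributor.
This reaches 1 exactly when the multiplier is 5.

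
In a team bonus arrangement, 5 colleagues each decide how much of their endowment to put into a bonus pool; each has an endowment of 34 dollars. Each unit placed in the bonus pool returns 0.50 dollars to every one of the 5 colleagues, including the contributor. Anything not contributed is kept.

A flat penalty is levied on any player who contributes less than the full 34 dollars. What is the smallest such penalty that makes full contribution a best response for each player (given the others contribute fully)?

17.00 dollars

Given the others contribute fully, the best deviation is to contribute 0 (any partial contribution still incurs the fine and gives up units whose private return 0.50 is below 1).
Deviating from 34 to 0 saves 34 dollars but forfeits the deviator's share of the drop in the bonus pool: 0.50 × 34 = 17.00.
So the deviation gain is 34 − 17.00 = 17.00, and the fine must be at least 17.00 dollars to wipe it out.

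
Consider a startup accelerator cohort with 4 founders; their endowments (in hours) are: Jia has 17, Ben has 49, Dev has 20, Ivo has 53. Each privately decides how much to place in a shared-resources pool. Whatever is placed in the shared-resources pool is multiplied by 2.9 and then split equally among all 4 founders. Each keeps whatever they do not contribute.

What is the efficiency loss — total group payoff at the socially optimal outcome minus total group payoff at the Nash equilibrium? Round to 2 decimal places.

The private return per contributed unit is 2.9/4 = 0.7250 < 1 for every player regardless of endowment, so the Nash equilibrium is zero contribution and the group total is Σ E_j = 17 + 49 + 20 + 53 = 139.
Each contributed unit returns 2.900 to the group, so the social optimum is full contribution by everyone: group total = 2.900 × 139 = 403.10.
Efficiency loss = (2.900 − 1) × 139 = 264.10.

264.10 hours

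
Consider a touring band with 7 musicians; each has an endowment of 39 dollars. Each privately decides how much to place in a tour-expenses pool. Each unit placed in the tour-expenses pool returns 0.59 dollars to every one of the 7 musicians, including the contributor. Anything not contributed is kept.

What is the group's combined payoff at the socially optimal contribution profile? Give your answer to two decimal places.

1127.49 dollars

Each contributed unit returns 4.130 to the group as a whole (0.59 to each of 7 players), which exceeds 1, so the social optimum is full contribution: group total = 4.130 × 273 = 1127.49.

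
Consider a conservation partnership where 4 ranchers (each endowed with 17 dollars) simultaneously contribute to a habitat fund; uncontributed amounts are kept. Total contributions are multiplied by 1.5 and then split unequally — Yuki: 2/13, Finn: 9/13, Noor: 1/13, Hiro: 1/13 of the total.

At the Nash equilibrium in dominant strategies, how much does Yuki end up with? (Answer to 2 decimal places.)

20.92 dollars

Each unit j contributes comes back to j as 1.5 × (j's share), so j prefers to contribute only if that share exceeds 1/1.5 = 0.6667; otherwise keeping the unit dominates.
The only share above 0.6667 is Finn's 9/13, contributing 17; the remaining 3 contribute 0. Total contributed: 17.
Yuki keeps 17 and receives 1.5 × 17 × 2/13 = 3.92 from the habitat fund, for a payoff of 20.92.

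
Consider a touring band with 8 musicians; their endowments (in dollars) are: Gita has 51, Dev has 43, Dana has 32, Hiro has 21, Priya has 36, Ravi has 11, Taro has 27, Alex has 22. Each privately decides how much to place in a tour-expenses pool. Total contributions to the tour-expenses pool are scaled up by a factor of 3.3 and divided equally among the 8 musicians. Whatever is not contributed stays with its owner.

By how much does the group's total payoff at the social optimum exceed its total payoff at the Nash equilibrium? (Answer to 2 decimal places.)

The private return per contributed unit is 3.3/8 = 0.4125 < 1 for every player regardless of endowment, so the Nash equilibrium is zero contribution and the group total is Σ E_j = 51 + 43 + 32 + 21 + 36 + 11 + 27 + 22 = 243.
Each contributed unit returns 3.300 to the group, so the social optimum is full contribution by everyone: group total = 3.300 × 243 = 801.90.
Efficiency loss = (3.300 − 1) × 243 = 558.90.

558.90 dollars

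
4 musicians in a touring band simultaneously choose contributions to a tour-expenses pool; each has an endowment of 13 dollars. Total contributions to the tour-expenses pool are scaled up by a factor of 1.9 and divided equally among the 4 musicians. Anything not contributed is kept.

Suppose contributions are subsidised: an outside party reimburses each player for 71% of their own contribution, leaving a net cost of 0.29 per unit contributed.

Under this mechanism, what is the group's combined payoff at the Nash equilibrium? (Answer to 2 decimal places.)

135.72 dollars

The effective private return per unit is now (1.9/4) / 0.29 = 1.6379 > 1, so every player's dominant strategy flips to full contribution.
So the Nash equilibrium is full contribution by all 4; the group earns 4 × (13 × 0.71 + 1.9 × 13) = 135.72.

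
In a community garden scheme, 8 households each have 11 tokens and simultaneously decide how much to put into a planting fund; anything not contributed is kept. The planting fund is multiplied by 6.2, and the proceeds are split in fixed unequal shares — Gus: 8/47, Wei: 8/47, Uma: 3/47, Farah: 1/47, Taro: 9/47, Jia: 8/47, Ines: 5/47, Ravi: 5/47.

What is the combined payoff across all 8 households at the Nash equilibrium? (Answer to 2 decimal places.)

316.80 tokens

A player with share s gets back 6.2·s per unit contributed, so full contribution is dominant for anyone with s > 1/6.2 = 0.1613 and zero contribution is dominant for anyone below.
Gus, Wei, Taro and Jia clear that bar, contributing 11 each; the remaining 4 contribute 0. Total contributed: 44.
The planting fund pays out 6.2 × 44 = 272.80 in total (split across the unequal shares, but the aggregate is all that matters for the group sum).
The 4 free-riders keep 11 each, adding 44. Group total = 44 + 272.80 = 316.80.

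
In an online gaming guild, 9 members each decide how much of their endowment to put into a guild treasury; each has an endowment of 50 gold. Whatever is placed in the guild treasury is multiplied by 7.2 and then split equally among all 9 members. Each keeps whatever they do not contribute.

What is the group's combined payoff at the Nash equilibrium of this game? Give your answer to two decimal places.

450.00 gold

Each contributed unit returns 7.2/9 = 0.8000 to its contributor — below 1 — so contributing 0 is dominant for every player. At the Nash equilibrium everyone keeps their 50, and the group total is 9 × 50 = 450.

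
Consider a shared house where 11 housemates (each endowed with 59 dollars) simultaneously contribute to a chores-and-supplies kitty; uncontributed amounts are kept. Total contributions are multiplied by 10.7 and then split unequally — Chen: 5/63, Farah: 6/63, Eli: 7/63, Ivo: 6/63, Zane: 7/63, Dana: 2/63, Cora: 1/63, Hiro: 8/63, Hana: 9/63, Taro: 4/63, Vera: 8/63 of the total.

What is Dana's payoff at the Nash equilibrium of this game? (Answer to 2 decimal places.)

199.29 dollars

Player j's private return per contributed unit is 10.7 × (j's share). Contributing is weakly dominant for j when that share is at least 1/10.7 = 0.0935, and contributing 0 is dominant otherwise.
Farah, Eli, Ivo, Zane, Hiro, Hana and Vera clear that bar, contributing 59 each; the remaining 4 contribute 0. Total contributed: 413.
Dana keeps 59 and receives 10.7 × 413 × 2/63 = 140.29 from the chores-and-supplies kitty, for a payoff of 199.29.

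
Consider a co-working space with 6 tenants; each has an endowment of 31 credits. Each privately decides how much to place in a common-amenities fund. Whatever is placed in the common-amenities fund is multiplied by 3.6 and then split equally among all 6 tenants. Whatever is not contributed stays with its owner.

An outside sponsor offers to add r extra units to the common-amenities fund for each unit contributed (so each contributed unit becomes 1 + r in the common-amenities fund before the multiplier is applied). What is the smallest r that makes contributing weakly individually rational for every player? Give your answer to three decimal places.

With matching at rate r, one contributed unit becomes (1 + r) in the common-amenities fund and returns 3.6 × (1 + r) / 6 to the contributor.
Setting this equal to 1: 1 + r = 6/3.6 = 1.6667.
So the minimum matching rate is r = 1.6667 − 1 = 0.667.

0.667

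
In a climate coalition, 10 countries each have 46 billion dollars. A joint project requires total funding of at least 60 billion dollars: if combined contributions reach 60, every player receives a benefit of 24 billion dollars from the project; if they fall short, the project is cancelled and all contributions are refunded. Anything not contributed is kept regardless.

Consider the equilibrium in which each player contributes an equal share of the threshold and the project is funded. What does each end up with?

64 billion dollars

Equal share of the threshold: 60/10 = 6.
At this profile no one gains by cutting their contribution: any cut drops the total below 60, the project is cancelled, contributions are refunded, and the deviator ends with 46, which is less than 46 − 6 + 24 = 64. Contributing more than 6 just wastes the excess. So contributing exactly 6 is a best response.
Each player's payoff: 46 − 6 + 24 = 64.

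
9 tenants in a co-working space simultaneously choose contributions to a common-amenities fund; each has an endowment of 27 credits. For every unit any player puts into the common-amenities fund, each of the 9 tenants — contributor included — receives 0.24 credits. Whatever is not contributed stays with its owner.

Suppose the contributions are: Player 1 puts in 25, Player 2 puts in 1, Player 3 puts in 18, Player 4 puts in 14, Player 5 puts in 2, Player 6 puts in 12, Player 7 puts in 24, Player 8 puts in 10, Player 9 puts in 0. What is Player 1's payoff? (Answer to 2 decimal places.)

Total contributed: 25 + 1 + 18 + 14 + 2 + 12 + 24 + 10 + 0 = 106.
Each receives 0.24 × 106 = 25.44 from the common-amenities fund.
Player 1 keeps 27 − 25 = 2, so Player 1's payoff is 2 + 25.44 = 27.44.

27.44 credits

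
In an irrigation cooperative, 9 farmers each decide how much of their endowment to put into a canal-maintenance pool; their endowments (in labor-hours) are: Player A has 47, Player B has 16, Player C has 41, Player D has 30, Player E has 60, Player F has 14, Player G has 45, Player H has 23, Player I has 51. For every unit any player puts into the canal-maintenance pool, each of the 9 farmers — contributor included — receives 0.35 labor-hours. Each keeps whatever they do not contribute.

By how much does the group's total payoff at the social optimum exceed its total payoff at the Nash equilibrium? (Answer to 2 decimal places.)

703.05 labor-hours

The private return per contributed unit is 0.35 < 1 for everyone, so the Nash equilibrium is zero contribution and the group total is Σ E_j = 47 + 16 + 41 + 30 + 60 + 14 + 45 + 23 + 51 = 327.
Each contributed unit returns 3.150 to the group, so the social optimum is full contribution by everyone: group total = 3.150 × 327 = 1030.05.
Efficiency loss = (3.150 − 1) × 327 = 703.05.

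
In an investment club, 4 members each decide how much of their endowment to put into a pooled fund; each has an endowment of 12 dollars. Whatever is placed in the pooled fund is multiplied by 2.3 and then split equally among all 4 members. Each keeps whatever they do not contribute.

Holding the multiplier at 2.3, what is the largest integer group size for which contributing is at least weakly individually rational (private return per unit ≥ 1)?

Private return per unit is 2.3/(group size), which is ≥ 1 whenever the group size is ≤ 2.3.
The largest such integer is 2.

2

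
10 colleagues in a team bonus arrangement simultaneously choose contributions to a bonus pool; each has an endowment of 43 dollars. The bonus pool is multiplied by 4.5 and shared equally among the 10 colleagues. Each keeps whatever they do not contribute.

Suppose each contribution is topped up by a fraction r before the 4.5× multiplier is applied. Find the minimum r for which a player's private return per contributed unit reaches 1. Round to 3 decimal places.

With matching at rate r, one contributed unit becomes (1 + r) in the bonus pool and returns 4.5 × (1 + r) / 10 to the contributor.
Setting this equal to 1: 1 + r = 10/4.5 = 2.2222.
So the minimum matching rate is r = 2.2222 − 1 = 1.222.

1.222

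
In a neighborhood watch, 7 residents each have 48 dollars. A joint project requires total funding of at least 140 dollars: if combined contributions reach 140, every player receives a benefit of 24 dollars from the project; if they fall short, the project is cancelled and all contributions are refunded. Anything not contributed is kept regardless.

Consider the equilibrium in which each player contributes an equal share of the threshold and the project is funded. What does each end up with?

52 dollars

Equal share of the threshold: 140/7 = 20.
At this profile no one gains by cutting their contribution: any cut drops the total below 140, the project is cancelled, contributions are refunded, and the deviator ends with 48, which is less than 48 − 20 + 24 = 52. Contributing more than 20 just wastes the excess. So contributing exactly 20 is a best response.
Each player's payoff: 48 − 20 + 24 = 52.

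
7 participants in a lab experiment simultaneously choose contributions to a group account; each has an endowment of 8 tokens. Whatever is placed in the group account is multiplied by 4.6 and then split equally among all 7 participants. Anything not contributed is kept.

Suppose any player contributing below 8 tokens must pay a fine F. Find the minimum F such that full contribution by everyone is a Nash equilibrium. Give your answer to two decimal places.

Given the others contribute fully, the best deviation is to contribute 0 (any partial contribution still incurs the fine and gives up units whose private return 0.6571 is below 1).
Deviating from 8 to 0 saves 8 tokens but forfeits the deviator's share of the drop in the group account: 4.6/7 × 8 = 5.26.
So the deviation gain is 8 − 5.26 = 2.74, and the fine must be at least 2.74 tokens to wipe it out.

2.74 tokens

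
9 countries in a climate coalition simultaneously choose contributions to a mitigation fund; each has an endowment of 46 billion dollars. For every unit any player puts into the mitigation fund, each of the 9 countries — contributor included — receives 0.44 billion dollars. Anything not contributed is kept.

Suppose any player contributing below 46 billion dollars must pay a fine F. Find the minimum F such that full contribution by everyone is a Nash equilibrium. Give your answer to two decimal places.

Given the others contribute fully, the best deviation is to contribute 0 (any partial contribution still incurs the fine and gives up units whose private return 0.44 is below 1).
Deviating from 46 to 0 saves 46 billion dollars but forfeits the deviator's share of the drop in the mitigation fund: 0.44 × 46 = 20.24.
So the deviation gain is 46 − 20.24 = 25.76, and the fine must be at least 25.76 billion dollars to wipe it out.

25.76 billion dollars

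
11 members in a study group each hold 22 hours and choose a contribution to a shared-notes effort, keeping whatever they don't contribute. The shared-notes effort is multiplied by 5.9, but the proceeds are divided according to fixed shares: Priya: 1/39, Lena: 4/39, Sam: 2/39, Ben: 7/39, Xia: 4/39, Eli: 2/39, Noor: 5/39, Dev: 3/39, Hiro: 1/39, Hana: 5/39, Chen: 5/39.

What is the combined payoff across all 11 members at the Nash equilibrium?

349.80 hours

For player j, contributing a unit is worthwhile iff 5.9 × (j's share) ≥ 1, i.e. iff j's share is at least 0.1695.
Only Ben (7/39) clears that bar, contributing 22; the remaining 10 contribute 0. Total contributed: 22.
The shared-notes effort pays out 5.9 × 22 = 129.80 in total (split across the unequal shares, but the aggregate is all that matters for the group sum).
The 10 free-riders keep 22 each, adding 220. Group total = 220 + 129.80 = 349.80.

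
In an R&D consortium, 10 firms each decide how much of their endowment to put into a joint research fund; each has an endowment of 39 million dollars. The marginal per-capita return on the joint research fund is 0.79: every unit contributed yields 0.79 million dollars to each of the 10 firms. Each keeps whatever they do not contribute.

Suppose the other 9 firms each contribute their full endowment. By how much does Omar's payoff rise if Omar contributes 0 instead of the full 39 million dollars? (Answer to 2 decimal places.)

8.19 million dollars

Switching from a contribution of 39 to 0 lets Omar keep an extra 39 million dollars, but lowers the joint research fund by 39, which costs Omar their own share of that drop: 0.79 × 39 = 30.81.
Net gain = 39 − 30.81 = 8.19. The private return per contributed unit (0.79) is below 1, so free-riding is indeed the best response regardless of what the others do.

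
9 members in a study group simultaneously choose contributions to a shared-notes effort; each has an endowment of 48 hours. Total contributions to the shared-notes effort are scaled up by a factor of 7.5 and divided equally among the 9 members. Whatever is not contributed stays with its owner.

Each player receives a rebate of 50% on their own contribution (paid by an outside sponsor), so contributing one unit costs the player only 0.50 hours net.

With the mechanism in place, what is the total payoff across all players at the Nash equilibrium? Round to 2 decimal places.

The effective private return per unit is now (7.5/9) / 0.50 = 1.6667 > 1, so every player's dominant strategy flips to full contribution.
So the Nash equilibrium is full contribution by all 9; the group earns 9 × (48 × 0.50 + 7.5 × 48) = 3456.00.

3456.00 hours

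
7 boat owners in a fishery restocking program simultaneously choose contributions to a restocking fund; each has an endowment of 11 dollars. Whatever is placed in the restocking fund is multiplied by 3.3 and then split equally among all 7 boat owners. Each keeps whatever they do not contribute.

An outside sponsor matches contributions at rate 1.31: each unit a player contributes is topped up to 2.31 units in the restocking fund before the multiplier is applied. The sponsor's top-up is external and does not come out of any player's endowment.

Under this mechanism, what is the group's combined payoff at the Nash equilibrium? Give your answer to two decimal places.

586.97 dollars

Under the mechanism each unit contributed yields 3.3 × 2.31 / 7 = 1.0890 back to its contributor per unit of net cost, which exceeds 1, making full contribution the dominant choice for everyone.
At the Nash equilibrium everyone contributes 11. Group total payoff = 3.3 × 2.31 × 77 = 586.97.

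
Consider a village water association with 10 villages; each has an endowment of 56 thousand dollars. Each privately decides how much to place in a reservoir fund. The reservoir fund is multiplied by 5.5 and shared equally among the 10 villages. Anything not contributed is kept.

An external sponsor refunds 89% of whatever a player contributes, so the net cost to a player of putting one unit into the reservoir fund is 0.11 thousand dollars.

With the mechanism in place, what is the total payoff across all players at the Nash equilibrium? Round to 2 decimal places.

3578.40 thousand dollars

The effective private return per unit is now (5.5/10) / 0.11 = 5.0000 > 1, so every player's dominant strategy flips to full contribution.
So the Nash equilibrium is full contribution by all 10; the group earns 10 × (56 × 0.89 + 5.5 × 56) = 3578.40.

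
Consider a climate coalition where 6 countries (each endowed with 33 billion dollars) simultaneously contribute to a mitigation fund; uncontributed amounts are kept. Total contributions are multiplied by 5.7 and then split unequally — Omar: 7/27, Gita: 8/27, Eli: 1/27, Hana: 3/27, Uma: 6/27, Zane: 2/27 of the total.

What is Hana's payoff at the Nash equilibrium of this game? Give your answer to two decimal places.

95.70 billion dollars

A player with share s gets back 5.7·s per unit contributed, so full contribution is dominant for anyone with s > 1/5.7 = 0.1754 and zero contribution is dominant for anyone below.
The shares above 0.1754 belong to Omar, Gita and Uma, contributing 33 each; the remaining 3 contribute 0. Total contributed: 99.
Hana keeps 33 and receives 5.7 × 99 × 3/27 = 62.70 from the mitigation fund, for a payoff of 95.70.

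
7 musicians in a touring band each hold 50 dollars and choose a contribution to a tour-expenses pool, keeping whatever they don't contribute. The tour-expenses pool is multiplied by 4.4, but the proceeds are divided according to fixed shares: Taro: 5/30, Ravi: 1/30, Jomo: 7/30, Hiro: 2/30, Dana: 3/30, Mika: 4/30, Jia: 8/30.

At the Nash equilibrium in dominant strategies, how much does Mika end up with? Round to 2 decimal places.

A player with share s gets back 4.4·s per unit contributed, so full contribution is dominant for anyone with s > 1/4.4 = 0.2273 and zero contribution is dominant for anyone below.
The shares above 0.2273 belong to Jomo and Jia, contributing 50 each; the remaining 5 contribute 0. Total contributed: 100.
Mika keeps 50 and receives 4.4 × 100 × 4/30 = 58.67 from the tour-expenses pool, for a payoff of 108.67.

108.67 dollars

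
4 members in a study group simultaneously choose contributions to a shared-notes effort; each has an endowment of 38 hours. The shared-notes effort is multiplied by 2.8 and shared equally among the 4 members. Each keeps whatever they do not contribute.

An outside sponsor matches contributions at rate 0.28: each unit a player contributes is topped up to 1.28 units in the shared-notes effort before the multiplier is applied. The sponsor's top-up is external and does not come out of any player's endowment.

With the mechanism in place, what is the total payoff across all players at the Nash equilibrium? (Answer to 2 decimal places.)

152.00 hours

The effective private return is 2.8 × 1.28 / 4 = 0.8960, which is still under 1, so the mechanism doesn't change anyone's dominant strategy: zero contribution.
Everyone keeps their endowment and the group total is 4 × 38 = 152.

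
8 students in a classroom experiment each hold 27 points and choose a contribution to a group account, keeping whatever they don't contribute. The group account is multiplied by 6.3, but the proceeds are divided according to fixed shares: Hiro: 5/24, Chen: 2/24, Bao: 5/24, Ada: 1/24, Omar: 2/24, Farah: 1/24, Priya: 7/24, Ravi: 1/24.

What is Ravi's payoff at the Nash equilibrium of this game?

A player with share s gets back 6.3·s per unit contributed, so full contribution is dominant for anyone with s > 1/6.3 = 0.1587 and zero contribution is dominant for anyone below.
The shares above 0.1587 belong to Hiro, Bao and Priya, contributing 27 each; the remaining 5 contribute 0. Total contributed: 81.
Ravi keeps 27 and receives 6.3 × 81 × 1/24 = 21.26 from the group account, for a payoff of 48.26.

48.26 points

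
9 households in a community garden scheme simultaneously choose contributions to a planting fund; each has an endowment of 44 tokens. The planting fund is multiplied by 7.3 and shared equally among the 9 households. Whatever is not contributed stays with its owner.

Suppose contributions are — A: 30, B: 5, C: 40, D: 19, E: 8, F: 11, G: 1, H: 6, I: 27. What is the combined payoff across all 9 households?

1322.10 tokens

Total contributed: 30 + 5 + 40 + 19 + 8 + 11 + 1 + 6 + 27 = 147; total kept: 9 × 44 − 147 = 249.
The planting fund pays out 7.3 × 147 = 1073.10 in aggregate.
Group total = 249 + 1073.10 = 1322.10.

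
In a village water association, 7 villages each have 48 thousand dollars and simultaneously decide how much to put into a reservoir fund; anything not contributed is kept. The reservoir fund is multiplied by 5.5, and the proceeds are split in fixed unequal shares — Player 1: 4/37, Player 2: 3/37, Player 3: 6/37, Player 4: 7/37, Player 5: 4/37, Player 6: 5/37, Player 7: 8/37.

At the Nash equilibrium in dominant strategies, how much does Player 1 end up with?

Player j's private return per contributed unit is 5.5 × (j's share). Contributing is weakly dominant for j when that share is at least 1/5.5 = 0.1818, and contributing 0 is dominant otherwise.
Player 4 and Player 7 clear that bar, contributing 48 each; the remaining 5 contribute 0. Total contributed: 96.
Player 1 keeps 48 and receives 5.5 × 96 × 4/37 = 57.08 from the reservoir fund, for a payoff of 105.08.

105.08 thousand dollars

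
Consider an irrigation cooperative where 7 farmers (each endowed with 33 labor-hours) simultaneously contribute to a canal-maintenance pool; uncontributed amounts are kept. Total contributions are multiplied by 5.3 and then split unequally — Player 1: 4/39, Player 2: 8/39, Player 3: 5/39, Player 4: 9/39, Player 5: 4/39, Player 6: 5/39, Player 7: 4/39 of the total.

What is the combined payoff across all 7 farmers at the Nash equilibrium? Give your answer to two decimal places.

514.80 labor-hours

A player with share s gets back 5.3·s per unit contributed, so full contribution is dominant for anyone with s > 1/5.3 = 0.1887 and zero contribution is dominant for anyone below.
Player 2 and Player 4 clear that bar, contributing 33 each; the remaining 5 contribute 0. Total contributed: 66.
The canal-maintenance pool pays out 5.3 × 66 = 349.80 in total (split across the unequal shares, but the aggregate is all that matters for the group sum).
The 5 free-riders keep 33 each, adding 165. Group total = 165 + 349.80 = 514.80.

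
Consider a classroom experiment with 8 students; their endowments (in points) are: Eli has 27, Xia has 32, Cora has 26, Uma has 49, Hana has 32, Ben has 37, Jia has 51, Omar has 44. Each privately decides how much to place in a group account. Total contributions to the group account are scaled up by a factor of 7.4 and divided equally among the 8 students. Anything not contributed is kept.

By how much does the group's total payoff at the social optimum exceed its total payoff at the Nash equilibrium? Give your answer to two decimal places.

The private return per contributed unit is 7.4/8 = 0.9250 < 1 for every player regardless of endowment, so the Nash equilibrium is zero contribution and the group total is Σ E_j = 27 + 32 + 26 + 49 + 32 + 37 + 51 + 44 = 298.
Each contributed unit returns 7.400 to the group, so the social optimum is full contribution by everyone: group total = 7.400 × 298 = 2205.20.
Efficiency loss = (7.400 − 1) × 298 = 1907.20.

1907.20 points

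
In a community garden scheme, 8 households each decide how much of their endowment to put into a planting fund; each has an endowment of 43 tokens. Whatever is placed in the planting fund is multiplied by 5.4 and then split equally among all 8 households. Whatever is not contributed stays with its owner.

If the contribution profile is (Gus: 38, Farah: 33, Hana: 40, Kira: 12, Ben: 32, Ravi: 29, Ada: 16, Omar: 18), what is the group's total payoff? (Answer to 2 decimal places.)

1303.20 tokens

Total contributed: 38 + 33 + 40 + 12 + 32 + 29 + 16 + 18 = 218; total kept: 8 × 43 − 218 = 126.
The planting fund pays out 5.4 × 218 = 1177.20 in aggregate.
Group total = 126 + 1177.20 = 1303.20.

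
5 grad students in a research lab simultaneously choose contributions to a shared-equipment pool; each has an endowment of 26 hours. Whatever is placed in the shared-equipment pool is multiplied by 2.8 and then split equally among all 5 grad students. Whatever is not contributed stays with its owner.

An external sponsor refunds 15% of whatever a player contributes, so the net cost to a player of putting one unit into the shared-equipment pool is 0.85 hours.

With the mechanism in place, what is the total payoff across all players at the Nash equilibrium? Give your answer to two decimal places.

130.00 hours

The effective private return is (2.8/5) / 0.85 = 0.6588, which is still under 1, so the mechanism doesn't change anyone's dominant strategy: zero contribution.
Everyone keeps their endowment and the group total is 5 × 26 = 130.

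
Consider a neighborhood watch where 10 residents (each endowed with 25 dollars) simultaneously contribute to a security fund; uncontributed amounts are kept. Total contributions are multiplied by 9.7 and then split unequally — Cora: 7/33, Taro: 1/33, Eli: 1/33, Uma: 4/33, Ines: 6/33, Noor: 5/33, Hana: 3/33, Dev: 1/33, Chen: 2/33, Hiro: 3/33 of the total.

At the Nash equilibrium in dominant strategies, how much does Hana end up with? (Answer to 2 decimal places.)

Each unit j contributes comes back to j as 9.7 × (j's share), so j prefers to contribute only if that share exceeds 1/9.7 = 0.1031; otherwise keeping the unit dominates.
Cora, Uma, Ines and Noor are above the threshold, contributing 25 each; the remaining 6 contribute 0. Total contributed: 100.
Hana keeps 25 and receives 9.7 × 100 × 3/33 = 88.18 from the security fund, for a payoff of 113.18.

113.18 dollars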